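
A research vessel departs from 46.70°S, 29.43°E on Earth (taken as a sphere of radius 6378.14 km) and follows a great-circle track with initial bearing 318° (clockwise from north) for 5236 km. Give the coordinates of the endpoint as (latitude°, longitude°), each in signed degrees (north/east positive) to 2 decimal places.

-7.07°, -0.13°

Angular distance δ = d/R = 5236/6378.14 = 0.82093 rad; initial bearing θ = 5.5501 rad.
sin φ₂ = sin φ₁ cos δ + cos φ₁ sin δ cos θ = (-0.7278)(0.6815) + (0.6858)(0.7318)(0.7431) = -0.1230, so φ₂ = -7.07°.
Δλ = atan2(sin θ sin δ cos φ₁, cos δ − sin φ₁ sin φ₂) = atan2(-0.3358, 0.5920) = -29.565°.
λ₂ = 29.430° − 29.565° = -0.13°.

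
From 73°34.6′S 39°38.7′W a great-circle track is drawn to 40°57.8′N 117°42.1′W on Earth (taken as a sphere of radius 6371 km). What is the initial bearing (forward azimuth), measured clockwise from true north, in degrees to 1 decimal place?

Δλ = -78.057° = -1.3623 rad.
y = sin Δλ · cos φ₂ = (-0.9784)(0.7551) = -0.7388
x = cos φ₁ sin φ₂ − sin φ₁ cos φ₂ cos Δλ = (0.2827)(0.6556) − (-0.9592)(0.7551)(0.2069) = 0.3352
θ = atan2(y, x) = -65.59°; adding 360° gives 294.4°.

294.4°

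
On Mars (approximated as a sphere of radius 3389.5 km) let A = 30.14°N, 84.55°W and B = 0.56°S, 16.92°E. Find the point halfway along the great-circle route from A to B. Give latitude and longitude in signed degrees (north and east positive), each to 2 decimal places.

22.56°, -28.75°

The central angle between A and B is δ = 1.7486 rad.
With f = 0.5, the slerp weights are sin((1−f)δ)/sin δ = 0.7794 and sin(fδ)/sin δ = 0.7794.
Weighted sum of the unit vectors: (0.7794)·(0.0821,-0.8609,0.5021) + (0.7794)·(0.9567,0.2910,-0.0098) = (0.8096, -0.4441, 0.3837).
Converting back: φ = atan2(z, √(x²+y²)) = 22.56°, λ = atan2(y, x) = -28.75°.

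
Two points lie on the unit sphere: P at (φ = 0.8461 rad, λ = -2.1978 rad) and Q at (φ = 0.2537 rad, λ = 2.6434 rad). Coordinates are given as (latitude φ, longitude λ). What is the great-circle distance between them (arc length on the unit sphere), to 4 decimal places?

In radians: φ₁ = 0.8461, φ₂ = 0.2537, Δλ = -82.620° = -1.4420 rad.
cos c = sin φ₁ sin φ₂ + cos φ₁ cos φ₂ cos Δλ = (0.7487)(0.2510) + (0.6629)(0.9680)(0.1285) = 0.27034,
so c = arccos(0.27034) = 1.29705 rad.
On the unit sphere the arc length equals the central angle: 1.2970.

1.2970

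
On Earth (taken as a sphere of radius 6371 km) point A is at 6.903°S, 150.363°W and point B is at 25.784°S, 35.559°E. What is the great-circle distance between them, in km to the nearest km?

16325 km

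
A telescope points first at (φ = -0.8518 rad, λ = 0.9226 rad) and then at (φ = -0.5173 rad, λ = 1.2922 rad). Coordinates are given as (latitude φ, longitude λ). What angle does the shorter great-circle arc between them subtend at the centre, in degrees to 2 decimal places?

25.05°

In radians: φ₁ = -0.8518, φ₂ = -0.5173, Δλ = 21.177° = 0.3696 rad.
cos c = sin φ₁ sin φ₂ + cos φ₁ cos φ₂ cos Δλ = (-0.7525)(-0.4945) + (0.6586)(0.8692)(0.9325) = 0.90592,
so c = arccos(0.90592) = 0.43725 rad.
So the angular separation is 25.05°.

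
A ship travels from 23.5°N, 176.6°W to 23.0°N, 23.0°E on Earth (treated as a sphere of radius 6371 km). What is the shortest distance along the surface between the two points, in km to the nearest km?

Let φ₁ = 0.4102 rad, φ₂ = 0.4014 rad, and Δλ = -2.7995 rad.
Haversine: a = sin²(Δφ/2) + cos φ₁ cos φ₂ sin²(Δλ/2) = 0.0000 + (0.9171)(0.9205)(0.9710) = 0.81972.
Central angle c = 2·arcsin(√a) = 2.26457 rad.
Distance = R·c = 6371 × 2.2646 ≈ 14428 km.

14428 km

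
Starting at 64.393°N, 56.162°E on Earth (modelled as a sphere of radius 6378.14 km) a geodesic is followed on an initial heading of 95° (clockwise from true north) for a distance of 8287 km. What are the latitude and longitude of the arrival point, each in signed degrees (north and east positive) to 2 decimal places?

Angular distance δ = d/R = 8287/6378.14 = 1.29928 rad; initial bearing θ = 1.6581 rad.
sin φ₂ = sin φ₁ cos δ + cos φ₁ sin δ cos θ = (0.9018)(0.2682) + (0.4322)(0.9634)(-0.0872) = 0.2056, so φ₂ = 11.86°.
Δλ = atan2(sin θ sin δ cos φ₁, cos δ − sin φ₁ sin φ₂) = atan2(0.4148, 0.0828) = 78.708°.
λ₂ = 56.162° + 78.708° = 134.87°.

11.86°, 134.87°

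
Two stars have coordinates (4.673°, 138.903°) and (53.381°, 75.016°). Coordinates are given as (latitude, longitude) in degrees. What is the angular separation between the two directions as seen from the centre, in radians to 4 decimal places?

In radians: φ₁ = 0.0816, φ₂ = 0.9317, Δλ = -63.887° = -1.1150 rad.
Haversine: a = sin²(Δφ/2) + cos φ₁ cos φ₂ sin²(Δλ/2) = 0.1701 + (0.9967)(0.5965)(0.2799) = 0.33647.
Central angle c = 2·arcsin(√a) = 1.23761 rad.
So the angular separation is 1.2376 rad.

1.2376 rad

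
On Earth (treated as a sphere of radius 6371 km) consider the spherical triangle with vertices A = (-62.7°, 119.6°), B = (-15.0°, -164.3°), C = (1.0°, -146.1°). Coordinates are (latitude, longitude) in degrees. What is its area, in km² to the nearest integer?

5240652 km²

Side lengths (central angles): a = 0.4204, b = 1.6207, c = 1.2277 rad; semiperimeter s = 1.6344.
By l'Huilier's theorem, tan(E/4) = √[tan(s/2) tan((s−a)/2) tan((s−b)/2) tan((s−c)/2)], giving spherical excess E = 0.1291 rad.
Area = E·R² = 0.1291 × (6371)² ≈ 5240652 km².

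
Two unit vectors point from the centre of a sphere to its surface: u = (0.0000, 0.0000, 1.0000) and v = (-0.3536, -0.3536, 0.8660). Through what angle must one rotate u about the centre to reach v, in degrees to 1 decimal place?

u·v = 0.8660; |u| = 1.0000, |v| = 1.0000.
cos θ = (u·v)/(|u||v|) = 0.8660, so θ = 30.0°.

30.0°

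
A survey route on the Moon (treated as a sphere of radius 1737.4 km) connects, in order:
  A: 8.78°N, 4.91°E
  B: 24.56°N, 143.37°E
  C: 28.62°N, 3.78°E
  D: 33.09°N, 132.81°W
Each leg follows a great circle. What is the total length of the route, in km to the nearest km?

Leg A→B: central angle 2.2260 rad, distance 3867.5 km.
Leg B→C: central angle 1.9920 rad, distance 3460.8 km.
Leg C→D: central angle 1.8471 rad, distance 3209.1 km.
Total: 3867.5 + 3460.8 + 3209.1 ≈ 10537 km.

10537 km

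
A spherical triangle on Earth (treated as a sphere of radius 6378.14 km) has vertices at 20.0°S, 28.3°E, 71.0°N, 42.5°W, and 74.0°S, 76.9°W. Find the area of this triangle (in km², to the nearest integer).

98081256 km²

Side lengths (central angles): a = 2.5586, b = 1.3069, c = 1.7955 rad; semiperimeter s = 2.8305.
By l'Huilier's theorem, tan(E/4) = √[tan(s/2) tan((s−a)/2) tan((s−b)/2) tan((s−c)/2)], giving spherical excess E = 2.4110 rad.
Area = E·R² = 2.4110 × (6378.14)² ≈ 98081256 km².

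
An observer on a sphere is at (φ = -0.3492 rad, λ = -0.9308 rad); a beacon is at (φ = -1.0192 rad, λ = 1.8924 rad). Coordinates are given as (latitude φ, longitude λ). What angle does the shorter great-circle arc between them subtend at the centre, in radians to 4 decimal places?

1.7480 rad

Let φ₁ = -0.3492 rad, φ₂ = -1.0192 rad, and Δλ = 2.8232 rad.
Haversine: a = sin²(Δφ/2) + cos φ₁ cos φ₂ sin²(Δλ/2) = 0.1081 + (0.9396)(0.5240)(0.9749) = 0.58813.
Central angle c = 2·arcsin(√a) = 1.74799 rad.
So the angular separation is 1.7480 rad.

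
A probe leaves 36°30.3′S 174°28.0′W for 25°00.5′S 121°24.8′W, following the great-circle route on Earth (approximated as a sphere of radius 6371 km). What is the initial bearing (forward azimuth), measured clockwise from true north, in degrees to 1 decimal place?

91.2°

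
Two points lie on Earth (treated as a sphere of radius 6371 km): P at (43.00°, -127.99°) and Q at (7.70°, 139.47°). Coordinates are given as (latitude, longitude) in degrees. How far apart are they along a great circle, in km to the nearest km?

9630 km

Let φ₁ = 0.7505 rad, φ₂ = 0.1344 rad, and Δλ = -1.6151 rad.
cos c = sin φ₁ sin φ₂ + cos φ₁ cos φ₂ cos Δλ = (0.6820)(0.1340) + (0.7314)(0.9910)(-0.0443) = 0.05926,
so c = arccos(0.05926) = 1.51150 rad.
Distance = R·c = 6371 × 1.5115 ≈ 9630 km.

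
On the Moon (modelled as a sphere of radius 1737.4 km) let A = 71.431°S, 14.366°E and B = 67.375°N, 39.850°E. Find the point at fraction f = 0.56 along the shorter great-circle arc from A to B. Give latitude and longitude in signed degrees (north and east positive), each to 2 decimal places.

The central angle between A and B is δ = 2.4409 rad.
With f = 0.56, the slerp weights are sin((1−f)δ)/sin δ = 1.3635 and sin(fδ)/sin δ = 1.5189.
Weighted sum of the unit vectors: (1.3635)·(0.3085,0.0790,-0.9479) + (1.5189)·(0.2953,0.2465,0.9230) = (0.8692, 0.4822, 0.1095).
Converting back: φ = atan2(z, √(x²+y²)) = 6.28°, λ = atan2(y, x) = 29.02°.

6.28°, 29.02°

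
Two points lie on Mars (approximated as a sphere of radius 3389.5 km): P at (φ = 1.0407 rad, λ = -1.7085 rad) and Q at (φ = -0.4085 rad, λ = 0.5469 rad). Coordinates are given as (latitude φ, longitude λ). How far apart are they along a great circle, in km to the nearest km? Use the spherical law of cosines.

7661 km

In radians: φ₁ = 1.0407, φ₂ = -0.4085, Δλ = 129.225° = 2.2554 rad.
cos c = sin φ₁ sin φ₂ + cos φ₁ cos φ₂ cos Δλ = (0.8628)(-0.3972) + (0.5056)(0.9177)(-0.6324) = -0.63614,
so c = arccos(-0.63614) = 2.26028 rad.
Distance = R·c = 3389.5 × 2.2603 ≈ 7661 km.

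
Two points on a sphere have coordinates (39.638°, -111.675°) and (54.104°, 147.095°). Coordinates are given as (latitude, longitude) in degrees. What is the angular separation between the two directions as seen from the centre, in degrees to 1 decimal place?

Let φ₁ = 0.6918 rad, φ₂ = 0.9443 rad, and Δλ = -1.7668 rad.
cos c = sin φ₁ sin φ₂ + cos φ₁ cos φ₂ cos Δλ = (0.6379)(0.8101) + (0.7701)(0.5863)(-0.1947) = 0.42885,
so c = arccos(0.42885) = 1.12758 rad.
So the angular separation is 64.6°.

64.6°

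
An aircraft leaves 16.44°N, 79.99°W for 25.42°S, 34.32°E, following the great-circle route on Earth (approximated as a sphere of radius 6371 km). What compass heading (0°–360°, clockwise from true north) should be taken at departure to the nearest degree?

110°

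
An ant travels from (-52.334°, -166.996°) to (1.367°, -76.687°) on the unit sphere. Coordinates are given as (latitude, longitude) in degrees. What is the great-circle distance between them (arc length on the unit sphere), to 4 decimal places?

With latitudes φ₁ = -52.334°, φ₂ = 1.367° and longitude difference Δλ = 90.309°:
cos c = sin φ₁ sin φ₂ + cos φ₁ cos φ₂ cos Δλ = (-0.7916)(0.0239) + (0.6111)(0.9997)(-0.0054) = -0.02218,
so c = arccos(-0.02218) = 1.59298 rad.
On the unit sphere the arc length equals the central angle: 1.5930.

1.5930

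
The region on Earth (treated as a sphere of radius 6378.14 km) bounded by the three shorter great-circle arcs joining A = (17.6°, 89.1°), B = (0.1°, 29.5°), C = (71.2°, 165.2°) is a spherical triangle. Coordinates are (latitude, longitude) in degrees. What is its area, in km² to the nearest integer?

Side lengths (central angles): a = 1.8018, b = 1.2025, c = 1.0669 rad; semiperimeter s = 2.0356.
By l'Huilier's theorem, tan(E/4) = √[tan(s/2) tan((s−a)/2) tan((s−b)/2) tan((s−c)/2)], giving spherical excess E = 0.8297 rad.
Area = E·R² = 0.8297 × (6378.14)² ≈ 33750980 km².

33750980 km²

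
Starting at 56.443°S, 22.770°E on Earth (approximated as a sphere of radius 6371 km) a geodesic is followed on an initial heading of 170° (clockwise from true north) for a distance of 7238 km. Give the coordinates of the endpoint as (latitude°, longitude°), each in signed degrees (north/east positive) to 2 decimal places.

Angular distance δ = d/R = 7238/6371 = 1.13609 rad; initial bearing θ = 2.9671 rad.
sin φ₂ = sin φ₁ cos δ + cos φ₁ sin δ cos θ = (-0.8333)(0.4211) + (0.5528)(0.9070)(-0.9848) = -0.8447, so φ₂ = -57.64°.
Δλ = atan2(sin θ sin δ cos φ₁, cos δ − sin φ₁ sin φ₂) = atan2(0.0871, -0.2828) = 162.887°.
λ₂ = 22.770° + 162.887° = 185.66° → -174.34° after wrapping to (−180°, 180°].

-57.64°, -174.34°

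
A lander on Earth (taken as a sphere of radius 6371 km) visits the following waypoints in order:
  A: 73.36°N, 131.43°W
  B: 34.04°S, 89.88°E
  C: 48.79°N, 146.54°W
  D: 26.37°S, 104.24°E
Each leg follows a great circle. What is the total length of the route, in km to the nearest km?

43791 km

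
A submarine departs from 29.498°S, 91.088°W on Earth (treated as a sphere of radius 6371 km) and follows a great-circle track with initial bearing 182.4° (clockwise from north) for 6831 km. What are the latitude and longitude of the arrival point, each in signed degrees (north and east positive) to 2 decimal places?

-87.70°, 155.58°

Angular distance δ = d/R = 6831/6371 = 1.07220 rad; initial bearing θ = 3.1835 rad.
sin φ₂ = sin φ₁ cos δ + cos φ₁ sin δ cos θ = (-0.4924)(0.4782) + (0.8704)(0.8783)(-0.9991) = -0.9992, so φ₂ = -87.70°.
Δλ = atan2(sin θ sin δ cos φ₁, cos δ − sin φ₁ sin φ₂) = atan2(-0.0320, -0.0138) = -113.332°.
λ₂ = -91.088° − 113.332° = -204.42° → 155.58° after wrapping to (−180°, 180°].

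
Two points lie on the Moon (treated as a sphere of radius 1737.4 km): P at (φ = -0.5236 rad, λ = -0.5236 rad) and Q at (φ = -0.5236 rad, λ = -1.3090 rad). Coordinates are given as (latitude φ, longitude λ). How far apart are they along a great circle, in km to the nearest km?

Let φ₁ = -0.5236 rad, φ₂ = -0.5236 rad, and Δλ = -0.7854 rad.
cos c = sin φ₁ sin φ₂ + cos φ₁ cos φ₂ cos Δλ = (-0.5000)(-0.5000) + (0.8660)(0.8660)(0.7071) = 0.78033,
so c = arccos(0.78033) = 0.67560 rad.
Distance = R·c = 1737.4 × 0.6756 ≈ 1174 km.

1174 km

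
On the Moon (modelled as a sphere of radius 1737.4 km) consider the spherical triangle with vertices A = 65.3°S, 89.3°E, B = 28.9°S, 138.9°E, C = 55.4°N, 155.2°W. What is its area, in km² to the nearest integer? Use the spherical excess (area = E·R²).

755751 km²

Side lengths (central angles): a = 1.7669, b = 2.5867, c = 0.8282 rad; semiperimeter s = 2.5909.
By l'Huilier's theorem, tan(E/4) = √[tan(s/2) tan((s−a)/2) tan((s−b)/2) tan((s−c)/2)], giving spherical excess E = 0.2504 rad.
Area = E·R² = 0.2504 × (1737.4)² ≈ 755751 km².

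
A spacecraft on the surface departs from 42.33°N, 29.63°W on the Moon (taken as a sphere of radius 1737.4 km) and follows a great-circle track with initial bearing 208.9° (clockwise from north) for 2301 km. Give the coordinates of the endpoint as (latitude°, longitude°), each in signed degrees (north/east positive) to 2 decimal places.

-27.61°, -61.56°

Angular distance δ = d/R = 2301/1737.4 = 1.32439 rad; initial bearing θ = 3.6460 rad.
sin φ₂ = sin φ₁ cos δ + cos φ₁ sin δ cos θ = (0.6734)(0.2439) + (0.7393)(0.9698)(-0.8755) = -0.4634, so φ₂ = -27.61°.
Δλ = atan2(sin θ sin δ cos φ₁, cos δ − sin φ₁ sin φ₂) = atan2(-0.3465, 0.5560) = -31.931°.
λ₂ = -29.630° − 31.931° = -61.56°.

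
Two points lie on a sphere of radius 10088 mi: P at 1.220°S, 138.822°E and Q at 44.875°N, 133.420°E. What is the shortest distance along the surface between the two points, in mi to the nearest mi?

With latitudes φ₁ = -1.220°, φ₂ = 44.875° and longitude difference Δλ = -5.402°:
Haversine: a = sin²(Δφ/2) + cos φ₁ cos φ₂ sin²(Δλ/2) = 0.1533 + (0.9998)(0.7086)(0.0022) = 0.15484.
Central angle c = 2·arcsin(√a) = 0.80887 rad.
Distance = R·c = 10088 × 0.8089 ≈ 8160 mi.

8160 mi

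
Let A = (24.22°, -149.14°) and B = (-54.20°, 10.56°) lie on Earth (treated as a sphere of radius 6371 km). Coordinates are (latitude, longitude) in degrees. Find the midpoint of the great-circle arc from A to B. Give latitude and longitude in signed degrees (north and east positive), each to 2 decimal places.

The central angle between A and B is δ = 2.5554 rad.
With f = 0.5, the slerp weights are sin((1−f)δ)/sin δ = 1.7307 and sin(fδ)/sin δ = 1.7307.
Weighted sum of the unit vectors: (1.7307)·(-0.7829,-0.4678,0.4102) + (1.7307)·(0.5751,0.1072,-0.8111) = (-0.3597, -0.6241, -0.6937).
Converting back: φ = atan2(z, √(x²+y²)) = -43.92°, λ = atan2(y, x) = -119.96°.

-43.92°, -119.96°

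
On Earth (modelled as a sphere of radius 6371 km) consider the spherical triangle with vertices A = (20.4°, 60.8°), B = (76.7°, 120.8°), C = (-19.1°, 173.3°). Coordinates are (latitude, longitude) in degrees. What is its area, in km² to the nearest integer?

63220614 km²

Side lengths (central angles): a = 1.7580, b = 2.0409, c = 1.1073 rad; semiperimeter s = 2.4531.
By l'Huilier's theorem, tan(E/4) = √[tan(s/2) tan((s−a)/2) tan((s−b)/2) tan((s−c)/2)], giving spherical excess E = 1.5576 rad.
Area = E·R² = 1.5576 × (6371)² ≈ 63220614 km².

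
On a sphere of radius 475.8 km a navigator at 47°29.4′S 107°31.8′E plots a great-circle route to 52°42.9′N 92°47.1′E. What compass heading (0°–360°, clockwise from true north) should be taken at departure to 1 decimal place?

Δλ = -14.745° = -0.2573 rad.
y = sin Δλ · cos φ₂ = (-0.2545)(0.6058) = -0.1542
x = cos φ₁ sin φ₂ − sin φ₁ cos φ₂ cos Δλ = (0.6757)(0.7956) − (-0.7372)(0.6058)(0.9671) = 0.9695
θ = atan2(y, x) = -9.04°; adding 360° gives 351.0°.

351.0°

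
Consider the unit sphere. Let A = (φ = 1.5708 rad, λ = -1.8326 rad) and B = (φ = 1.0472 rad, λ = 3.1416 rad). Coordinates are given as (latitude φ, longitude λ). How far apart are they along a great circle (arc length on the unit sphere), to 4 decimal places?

With latitudes φ₁ = 90.000°, φ₂ = 60.000° and longitude difference Δλ = -74.999°:
cos c = sin φ₁ sin φ₂ + cos φ₁ cos φ₂ cos Δλ = (1.0000)(0.8660) + (-0.0000)(0.5000)(0.2588) = 0.86603,
so c = arccos(0.86603) = 0.52360 rad.
On the unit sphere the arc length equals the central angle: 0.5236.

0.5236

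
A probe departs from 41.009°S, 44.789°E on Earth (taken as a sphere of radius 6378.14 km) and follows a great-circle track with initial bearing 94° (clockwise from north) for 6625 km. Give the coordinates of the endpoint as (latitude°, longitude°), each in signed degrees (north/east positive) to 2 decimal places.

-22.23°, 113.01°

Angular distance δ = d/R = 6625/6378.14 = 1.03870 rad; initial bearing θ = 1.6406 rad.
sin φ₂ = sin φ₁ cos δ + cos φ₁ sin δ cos θ = (-0.6562)(0.5073) + (0.7546)(0.8617)(-0.0698) = -0.3783, so φ₂ = -22.23°.
Δλ = atan2(sin θ sin δ cos φ₁, cos δ − sin φ₁ sin φ₂) = atan2(0.6487, 0.2591) = 68.225°.
λ₂ = 44.789° + 68.225° = 113.01°.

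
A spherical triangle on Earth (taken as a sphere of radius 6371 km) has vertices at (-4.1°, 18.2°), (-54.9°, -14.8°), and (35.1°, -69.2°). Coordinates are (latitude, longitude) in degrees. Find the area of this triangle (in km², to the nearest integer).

44577808 km²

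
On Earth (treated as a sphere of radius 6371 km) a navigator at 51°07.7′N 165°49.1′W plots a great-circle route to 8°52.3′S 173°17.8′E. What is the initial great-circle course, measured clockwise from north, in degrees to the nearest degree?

203°

Δλ = -20.885° = -0.3645 rad.
y = sin Δλ · cos φ₂ = (-0.3565)(0.9880) = -0.3522
x = cos φ₁ sin φ₂ − sin φ₁ cos φ₂ cos Δλ = (0.6276)(-0.1542) − (0.7786)(0.9880)(0.9343) = -0.8155
θ = atan2(y, x) = -156.64°; adding 360° gives 203°.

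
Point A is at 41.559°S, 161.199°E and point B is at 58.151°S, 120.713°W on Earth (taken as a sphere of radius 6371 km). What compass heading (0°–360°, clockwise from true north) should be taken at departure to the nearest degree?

137°

Δλ = 78.088° = 1.3629 rad.
y = sin Δλ · cos φ₂ = (0.9785)(0.5277) = 0.5163
x = cos φ₁ sin φ₂ − sin φ₁ cos φ₂ cos Δλ = (0.7483)(-0.8494) − (-0.6634)(0.5277)(0.2064) = -0.5634
θ = atan2(y, x) = 137.49°, so the bearing is 137°.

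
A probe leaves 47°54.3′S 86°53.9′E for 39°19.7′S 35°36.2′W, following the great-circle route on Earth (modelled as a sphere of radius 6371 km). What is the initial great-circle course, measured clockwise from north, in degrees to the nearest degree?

With φ₁ = -0.8361, φ₂ = -0.6864, Δλ = -2.1381 rad, the forward-azimuth formula gives
θ = atan2( sin Δλ cos φ₂ , cos φ₁ sin φ₂ − sin φ₁ cos φ₂ cos Δλ ) = atan2(-0.6524, -0.7333) = -138.34°.
Adding 360° brings this into [0°, 360°): 222°.

222°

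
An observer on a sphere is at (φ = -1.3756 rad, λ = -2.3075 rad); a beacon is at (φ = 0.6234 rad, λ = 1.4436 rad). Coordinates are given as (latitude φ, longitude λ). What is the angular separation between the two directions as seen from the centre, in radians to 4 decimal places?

2.3488 rad

With latitudes φ₁ = -78.816°, φ₂ = 35.718° and longitude difference Δλ = -145.078°:
cos c = sin φ₁ sin φ₂ + cos φ₁ cos φ₂ cos Δλ = (-0.9810)(0.5838) + (0.1940)(0.8119)(-0.8199) = -0.70183,
so c = arccos(-0.70183) = 2.34876 rad.
So the angular separation is 2.3488 rad.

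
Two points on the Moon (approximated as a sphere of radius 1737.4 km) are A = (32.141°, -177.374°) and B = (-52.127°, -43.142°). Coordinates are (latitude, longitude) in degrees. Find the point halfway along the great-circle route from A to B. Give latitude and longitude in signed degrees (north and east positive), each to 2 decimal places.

-22.97°, -130.95°

The central angle between A and B is δ = 2.4696 rad.
With f = 0.5, the slerp weights are sin((1−f)δ)/sin δ = 1.5164 and sin(fδ)/sin δ = 1.5164.
Weighted sum of the unit vectors: (1.5164)·(-0.8459,-0.0388,0.5320) + (1.5164)·(0.4479,-0.4198,-0.7894) = (-0.6034, -0.6954, -0.3903).
Converting back: φ = atan2(z, √(x²+y²)) = -22.97°, λ = atan2(y, x) = -130.95°.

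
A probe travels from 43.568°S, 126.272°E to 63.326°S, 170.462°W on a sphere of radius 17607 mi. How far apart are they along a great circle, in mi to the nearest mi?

12397 mi

In radians: φ₁ = -0.7604, φ₂ = -1.1052, Δλ = 63.266° = 1.1042 rad.
cos c = sin φ₁ sin φ₂ + cos φ₁ cos φ₂ cos Δλ = (-0.6892)(-0.8936) + (0.7246)(0.4489)(0.4498) = 0.76218,
so c = arccos(0.76218) = 0.70411 rad.
Distance = R·c = 17607 × 0.7041 ≈ 12397 mi.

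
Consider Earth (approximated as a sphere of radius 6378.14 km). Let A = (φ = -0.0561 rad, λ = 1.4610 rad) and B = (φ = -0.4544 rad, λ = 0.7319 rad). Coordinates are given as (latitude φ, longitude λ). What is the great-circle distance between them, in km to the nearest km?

5130 km

Let φ₁ = -0.0561 rad, φ₂ = -0.4544 rad, and Δλ = -0.7291 rad.
cos c = sin φ₁ sin φ₂ + cos φ₁ cos φ₂ cos Δλ = (-0.0561)(-0.4389) + (0.9984)(0.8985)(0.7458) = 0.69365,
so c = arccos(0.69365) = 0.80425 rad.
Distance = R·c = 6378.14 × 0.8042 ≈ 5130 km.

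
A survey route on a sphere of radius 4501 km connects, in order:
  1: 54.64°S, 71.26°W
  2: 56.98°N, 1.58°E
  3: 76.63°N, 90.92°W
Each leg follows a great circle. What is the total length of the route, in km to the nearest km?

12733 km

Leg 1→2: central angle 2.2028 rad, distance 9914.8 km.
Leg 2→3: central angle 0.6262 rad, distance 2818.5 km.
Total: 9914.8 + 2818.5 ≈ 12733 km.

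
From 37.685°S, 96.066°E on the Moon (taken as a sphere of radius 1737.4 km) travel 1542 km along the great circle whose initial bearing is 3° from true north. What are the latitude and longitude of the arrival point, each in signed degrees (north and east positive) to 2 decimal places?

13.12°, 98.45°

Angular distance δ = d/R = 1542/1737.4 = 0.88753 rad; initial bearing θ = 0.0524 rad.
sin φ₂ = sin φ₁ cos δ + cos φ₁ sin δ cos θ = (-0.6113)(0.6313) + (0.7914)(0.7755)(0.9986) = 0.2269, so φ₂ = 13.12°.
Δλ = atan2(sin θ sin δ cos φ₁, cos δ − sin φ₁ sin φ₂) = atan2(0.0321, 0.7701) = 2.388°.
λ₂ = 96.066° + 2.388° = 98.45°.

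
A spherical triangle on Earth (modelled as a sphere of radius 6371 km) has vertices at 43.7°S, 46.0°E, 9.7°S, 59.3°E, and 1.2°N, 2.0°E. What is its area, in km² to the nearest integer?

Side lengths (central angles): a = 1.0135, b = 1.0409, c = 0.6268 rad; semiperimeter s = 1.3406.
By l'Huilier's theorem, tan(E/4) = √[tan(s/2) tan((s−a)/2) tan((s−b)/2) tan((s−c)/2)], giving spherical excess E = 0.3424 rad.
Area = E·R² = 0.3424 × (6371)² ≈ 13898681 km².

13898681 km²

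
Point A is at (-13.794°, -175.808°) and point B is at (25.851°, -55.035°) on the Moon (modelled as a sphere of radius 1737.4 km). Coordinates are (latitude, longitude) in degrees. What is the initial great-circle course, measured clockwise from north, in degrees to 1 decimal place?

Δλ = 120.773° = 2.1079 rad.
y = sin Δλ · cos φ₂ = (0.8592)(0.8999) = 0.7732
x = cos φ₁ sin φ₂ − sin φ₁ cos φ₂ cos Δλ = (0.9712)(0.4360) − (-0.2384)(0.8999)(-0.5116) = 0.3137
θ = atan2(y, x) = 67.92°, so the bearing is 67.9°.

67.9°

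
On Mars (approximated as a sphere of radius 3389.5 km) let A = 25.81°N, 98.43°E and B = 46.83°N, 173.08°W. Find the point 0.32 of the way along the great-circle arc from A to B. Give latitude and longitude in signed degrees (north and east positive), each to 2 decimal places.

The central angle between A and B is δ = 1.2305 rad.
With f = 0.32, the slerp weights are sin((1−f)δ)/sin δ = 0.7876 and sin(fδ)/sin δ = 0.4070.
Weighted sum of the unit vectors: (0.7876)·(-0.1320,0.8905,0.4354) + (0.4070)·(-0.6792,-0.0824,0.7293) = (-0.3804, 0.6678, 0.6398).
Converting back: φ = atan2(z, √(x²+y²)) = 39.77°, λ = atan2(y, x) = 119.66°.

39.77°, 119.66°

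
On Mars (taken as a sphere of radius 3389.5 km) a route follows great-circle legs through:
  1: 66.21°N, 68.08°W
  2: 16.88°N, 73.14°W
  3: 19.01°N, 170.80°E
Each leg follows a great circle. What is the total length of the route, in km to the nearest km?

Leg 1→2: central angle 0.8630 rad, distance 2925.0 km.
Leg 2→3: central angle 1.8785 rad, distance 6367.2 km.
Total: 2925.0 + 6367.2 ≈ 9292 km.

9292 km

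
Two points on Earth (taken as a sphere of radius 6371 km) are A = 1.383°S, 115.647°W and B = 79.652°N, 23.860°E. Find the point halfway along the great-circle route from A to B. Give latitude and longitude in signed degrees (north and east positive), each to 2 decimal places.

47.77°, -107.95°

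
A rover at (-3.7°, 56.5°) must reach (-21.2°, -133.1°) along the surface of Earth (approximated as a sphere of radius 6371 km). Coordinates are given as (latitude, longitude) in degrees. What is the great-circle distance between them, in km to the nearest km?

17055 km

Let φ₁ = -0.0646 rad, φ₂ = -0.3700 rad, and Δλ = 2.9740 rad.
cos c = sin φ₁ sin φ₂ + cos φ₁ cos φ₂ cos Δλ = (-0.0645)(-0.3616) + (0.9979)(0.9323)(-0.9860) = -0.89402,
so c = arccos(-0.89402) = 2.67702 rad.
Distance = R·c = 6371 × 2.6770 ≈ 17055 km.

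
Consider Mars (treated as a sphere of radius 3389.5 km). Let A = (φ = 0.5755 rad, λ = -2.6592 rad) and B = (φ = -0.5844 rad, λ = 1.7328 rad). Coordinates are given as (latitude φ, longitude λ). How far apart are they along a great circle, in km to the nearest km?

Let φ₁ = 0.5755 rad, φ₂ = -0.5844 rad, and Δλ = -1.8912 rad.
cos c = sin φ₁ sin φ₂ + cos φ₁ cos φ₂ cos Δλ = (0.5443)(-0.5517) + (0.8389)(0.8340)(-0.3149) = -0.52062,
so c = arccos(-0.52062) = 2.11838 rad.
Distance = R·c = 3389.5 × 2.1184 ≈ 7180 km.

7180 km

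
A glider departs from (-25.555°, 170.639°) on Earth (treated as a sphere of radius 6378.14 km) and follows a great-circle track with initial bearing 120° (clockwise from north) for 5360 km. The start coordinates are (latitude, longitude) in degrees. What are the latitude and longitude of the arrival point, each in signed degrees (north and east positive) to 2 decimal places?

Angular distance δ = d/R = 5360/6378.14 = 0.84037 rad; initial bearing θ = 2.0944 rad.
sin φ₂ = sin φ₁ cos δ + cos φ₁ sin δ cos θ = (-0.4314)(0.6672) + (0.9022)(0.7449)(-0.5000) = -0.6238, so φ₂ = -38.60°.
Δλ = atan2(sin θ sin δ cos φ₁, cos δ − sin φ₁ sin φ₂) = atan2(0.5820, 0.3981) = 55.627°.
λ₂ = 170.639° + 55.627° = 226.27° → -133.73° after wrapping to (−180°, 180°].

-38.60°, -133.73°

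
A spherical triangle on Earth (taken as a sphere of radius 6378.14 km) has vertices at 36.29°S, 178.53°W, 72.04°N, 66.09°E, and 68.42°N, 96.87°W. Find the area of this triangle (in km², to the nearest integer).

53962382 km²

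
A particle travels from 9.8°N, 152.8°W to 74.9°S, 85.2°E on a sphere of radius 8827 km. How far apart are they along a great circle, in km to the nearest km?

16558 km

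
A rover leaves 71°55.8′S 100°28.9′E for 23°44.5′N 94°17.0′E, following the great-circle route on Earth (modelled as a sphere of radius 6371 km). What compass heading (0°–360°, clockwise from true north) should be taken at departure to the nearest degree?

354°

Δλ = -6.198° = -0.1082 rad.
y = sin Δλ · cos φ₂ = (-0.1080)(0.9154) = -0.0988
x = cos φ₁ sin φ₂ − sin φ₁ cos φ₂ cos Δλ = (0.3102)(0.4026) − (-0.9507)(0.9154)(0.9942) = 0.9900
θ = atan2(y, x) = -5.70°; adding 360° gives 354°.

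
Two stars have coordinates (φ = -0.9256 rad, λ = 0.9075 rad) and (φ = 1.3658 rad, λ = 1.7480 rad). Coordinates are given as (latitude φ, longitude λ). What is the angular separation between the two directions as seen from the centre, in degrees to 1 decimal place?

134.5°

With latitudes φ₁ = -53.033°, φ₂ = 78.255° and longitude difference Δλ = 48.157°:
cos c = sin φ₁ sin φ₂ + cos φ₁ cos φ₂ cos Δλ = (-0.7990)(0.9791) + (0.6014)(0.2036)(0.6671) = -0.70059,
so c = arccos(-0.70059) = 2.34702 rad.
So the angular separation is 134.5°.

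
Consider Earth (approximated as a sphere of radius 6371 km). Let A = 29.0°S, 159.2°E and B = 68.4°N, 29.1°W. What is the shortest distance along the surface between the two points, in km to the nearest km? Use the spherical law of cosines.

Let φ₁ = -0.5061 rad, φ₂ = 1.1938 rad, and Δλ = 2.9967 rad.
cos c = sin φ₁ sin φ₂ + cos φ₁ cos φ₂ cos Δλ = (-0.4848)(0.9298) + (0.8746)(0.3681)(-0.9895) = -0.76936,
so c = arccos(-0.76936) = 2.44864 rad.
Distance = R·c = 6371 × 2.4486 ≈ 15600 km.

15600 km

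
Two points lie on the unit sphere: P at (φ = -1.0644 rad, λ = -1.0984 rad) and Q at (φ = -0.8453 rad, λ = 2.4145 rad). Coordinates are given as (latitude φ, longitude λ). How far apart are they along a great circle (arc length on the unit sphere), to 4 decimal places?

In radians: φ₁ = -1.0644, φ₂ = -0.8453, Δλ = -158.726° = -2.7703 rad.
Haversine: a = sin²(Δφ/2) + cos φ₁ cos φ₂ sin²(Δλ/2) = 0.0120 + (0.4850)(0.6635)(0.9659) = 0.32281.
Central angle c = 2·arcsin(√a) = 1.20854 rad.
On the unit sphere the arc length equals the central angle: 1.2085.

1.2085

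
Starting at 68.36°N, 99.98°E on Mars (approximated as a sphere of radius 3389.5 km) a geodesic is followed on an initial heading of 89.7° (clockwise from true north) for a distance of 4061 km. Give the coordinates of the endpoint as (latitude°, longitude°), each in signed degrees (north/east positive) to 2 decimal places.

19.89°, -177.95°

Angular distance δ = d/R = 4061/3389.5 = 1.19811 rad; initial bearing θ = 1.5656 rad.
sin φ₂ = sin φ₁ cos δ + cos φ₁ sin δ cos θ = (0.9295)(0.3641) + (0.3688)(0.9314)(0.0052) = 0.3403, so φ₂ = 19.89°.
Δλ = atan2(sin θ sin δ cos φ₁, cos δ − sin φ₁ sin φ₂) = atan2(0.3435, 0.0478) = 82.069°.
λ₂ = 99.980° + 82.069° = 182.05° → -177.95° after wrapping to (−180°, 180°].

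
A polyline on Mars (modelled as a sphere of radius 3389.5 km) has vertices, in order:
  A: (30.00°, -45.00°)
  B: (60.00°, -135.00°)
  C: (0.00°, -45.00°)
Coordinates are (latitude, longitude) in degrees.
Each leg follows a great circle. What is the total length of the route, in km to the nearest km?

9131 km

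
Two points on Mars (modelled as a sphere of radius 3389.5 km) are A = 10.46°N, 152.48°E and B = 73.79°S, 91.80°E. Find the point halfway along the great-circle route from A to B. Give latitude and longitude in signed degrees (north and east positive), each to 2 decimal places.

-34.19°, 140.22°

Central angle δ = 1.6107 rad. Interpolating on the sphere with fraction f = 0.5:
P = [sin((1−f)δ)·A + sin(fδ)·B] / sin δ = 0.7217·A + 0.7217·B in Cartesian coordinates,
giving P = (-0.6357, 0.5293, -0.5619), i.e. latitude -34.19°, longitude 140.22°.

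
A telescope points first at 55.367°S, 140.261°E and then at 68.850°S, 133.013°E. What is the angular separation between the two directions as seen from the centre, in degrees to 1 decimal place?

13.9°

With latitudes φ₁ = -55.367°, φ₂ = -68.850° and longitude difference Δλ = -7.248°:
Haversine: a = sin²(Δφ/2) + cos φ₁ cos φ₂ sin²(Δλ/2) = 0.0138 + (0.5683)(0.3608)(0.0040) = 0.01460.
Central angle c = 2·arcsin(√a) = 0.24225 rad.
So the angular separation is 13.9°.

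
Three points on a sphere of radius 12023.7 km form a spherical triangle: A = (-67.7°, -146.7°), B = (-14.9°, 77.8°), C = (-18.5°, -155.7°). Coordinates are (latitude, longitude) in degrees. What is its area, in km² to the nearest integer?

140670344 km²

Side lengths (central angles): a = 2.0528, b = 0.8645, c = 1.5944 rad; semiperimeter s = 2.2559.
By l'Huilier's theorem, tan(E/4) = √[tan(s/2) tan((s−a)/2) tan((s−b)/2) tan((s−c)/2)], giving spherical excess E = 0.9730 rad.
Area = E·R² = 0.9730 × (12023.7)² ≈ 140670344 km².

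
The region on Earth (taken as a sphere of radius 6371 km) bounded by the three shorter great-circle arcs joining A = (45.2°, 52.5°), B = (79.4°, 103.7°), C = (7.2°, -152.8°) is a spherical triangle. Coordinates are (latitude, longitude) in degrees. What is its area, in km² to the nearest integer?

9521011 km²

Side lengths (central angles): a = 1.4901, b = 2.1449, c = 0.6782 rad; semiperimeter s = 2.1566.
By l'Huilier's theorem, tan(E/4) = √[tan(s/2) tan((s−a)/2) tan((s−b)/2) tan((s−c)/2)], giving spherical excess E = 0.2346 rad.
Area = E·R² = 0.2346 × (6371)² ≈ 9521011 km².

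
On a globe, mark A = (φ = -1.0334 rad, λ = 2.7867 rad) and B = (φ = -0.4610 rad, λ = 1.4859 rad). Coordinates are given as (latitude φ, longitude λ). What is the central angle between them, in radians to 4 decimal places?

1.0421 rad

Let φ₁ = -1.0334 rad, φ₂ = -0.4610 rad, and Δλ = -1.3008 rad.
cos c = sin φ₁ sin φ₂ + cos φ₁ cos φ₂ cos Δλ = (-0.8590)(-0.4448) + (0.5119)(0.8956)(0.2667) = 0.50443,
so c = arccos(0.50443) = 1.04208 rad.
So the angular separation is 1.0421 rad.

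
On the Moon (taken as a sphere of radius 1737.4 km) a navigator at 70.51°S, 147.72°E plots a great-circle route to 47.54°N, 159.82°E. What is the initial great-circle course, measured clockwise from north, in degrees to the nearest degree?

With φ₁ = -1.2306, φ₂ = 0.8297, Δλ = 0.2112 rad, the forward-azimuth formula gives
θ = atan2( sin Δλ cos φ₂ , cos φ₁ sin φ₂ − sin φ₁ cos φ₂ cos Δλ ) = atan2(0.1415, 0.8684) = 9.26°.
So the initial bearing is 9°.

9°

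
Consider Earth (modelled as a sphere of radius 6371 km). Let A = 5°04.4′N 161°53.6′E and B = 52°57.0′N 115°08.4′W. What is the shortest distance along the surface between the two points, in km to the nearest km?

9087 km

Let φ₁ = 0.0885 rad, φ₂ = 0.9242 rad, and Δλ = 1.4480 rad.
cos c = sin φ₁ sin φ₂ + cos φ₁ cos φ₂ cos Δλ = (0.0884)(0.7981) + (0.9961)(0.6025)(0.1224) = 0.14406,
so c = arccos(0.14406) = 1.42623 rad.
Distance = R·c = 6371 × 1.4262 ≈ 9087 km.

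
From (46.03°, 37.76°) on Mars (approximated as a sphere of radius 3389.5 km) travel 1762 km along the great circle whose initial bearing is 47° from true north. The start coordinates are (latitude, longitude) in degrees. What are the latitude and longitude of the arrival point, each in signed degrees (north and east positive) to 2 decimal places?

Angular distance δ = d/R = 1762/3389.5 = 0.51984 rad; initial bearing θ = 0.8203 rad.
sin φ₂ = sin φ₁ cos δ + cos φ₁ sin δ cos θ = (0.7197)(0.8679) + (0.6943)(0.4967)(0.6820) = 0.8598, so φ₂ = 59.30°.
Δλ = atan2(sin θ sin δ cos φ₁, cos δ − sin φ₁ sin φ₂) = atan2(0.2522, 0.2491) = 45.361°.
λ₂ = 37.760° + 45.361° = 83.12°.

59.30°, 83.12°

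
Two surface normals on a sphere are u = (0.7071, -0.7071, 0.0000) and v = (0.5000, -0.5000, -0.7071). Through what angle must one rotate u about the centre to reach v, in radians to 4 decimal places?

u·v = 0.7071; |u| = 1.0000, |v| = 1.0000.
cos θ = (u·v)/(|u||v|) = 0.7071, so θ = 0.7854 rad.

0.7854 rad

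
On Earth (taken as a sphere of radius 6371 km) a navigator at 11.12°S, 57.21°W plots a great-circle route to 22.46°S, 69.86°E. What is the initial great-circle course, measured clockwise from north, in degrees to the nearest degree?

123°

With φ₁ = -0.1941, φ₂ = -0.3920, Δλ = 2.2178 rad, the forward-azimuth formula gives
θ = atan2( sin Δλ cos φ₂ , cos φ₁ sin φ₂ − sin φ₁ cos φ₂ cos Δλ ) = atan2(0.7374, -0.4823) = 123.19°.
So the initial bearing is 123°.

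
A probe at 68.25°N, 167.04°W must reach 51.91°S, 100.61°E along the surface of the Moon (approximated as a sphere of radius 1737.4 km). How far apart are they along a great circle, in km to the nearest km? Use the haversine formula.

With latitudes φ₁ = 68.250°, φ₂ = -51.910° and longitude difference Δλ = -92.350°:
Haversine: a = sin²(Δφ/2) + cos φ₁ cos φ₂ sin²(Δλ/2) = 0.7512 + (0.3706)(0.6169)(0.5205) = 0.87019.
Central angle c = 2·arcsin(√a) = 2.40444 rad.
Distance = R·c = 1737.4 × 2.4044 ≈ 4177 km.

4177 km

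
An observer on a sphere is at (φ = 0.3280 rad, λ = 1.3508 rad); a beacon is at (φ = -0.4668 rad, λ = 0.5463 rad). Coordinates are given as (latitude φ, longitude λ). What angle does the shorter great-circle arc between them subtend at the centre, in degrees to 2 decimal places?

Let φ₁ = 0.3280 rad, φ₂ = -0.4668 rad, and Δλ = -0.8045 rad.
Haversine: a = sin²(Δφ/2) + cos φ₁ cos φ₂ sin²(Δλ/2) = 0.1498 + (0.9467)(0.8930)(0.1533) = 0.27936.
Central angle c = 2·arcsin(√a) = 1.11376 rad.
So the angular separation is 63.81°.

63.81°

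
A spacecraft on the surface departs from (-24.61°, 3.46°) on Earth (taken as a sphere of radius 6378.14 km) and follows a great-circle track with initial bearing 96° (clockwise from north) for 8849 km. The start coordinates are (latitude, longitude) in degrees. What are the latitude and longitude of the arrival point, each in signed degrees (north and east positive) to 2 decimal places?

-9.75°, 86.29°

Angular distance δ = d/R = 8849/6378.14 = 1.38740 rad; initial bearing θ = 1.6755 rad.
sin φ₂ = sin φ₁ cos δ + cos φ₁ sin δ cos θ = (-0.4164)(0.1824) + (0.9092)(0.9832)(-0.1045) = -0.1694, so φ₂ = -9.75°.
Δλ = atan2(sin θ sin δ cos φ₁, cos δ − sin φ₁ sin φ₂) = atan2(0.8890, 0.1118) = 82.830°.
λ₂ = 3.460° + 82.830° = 86.29°.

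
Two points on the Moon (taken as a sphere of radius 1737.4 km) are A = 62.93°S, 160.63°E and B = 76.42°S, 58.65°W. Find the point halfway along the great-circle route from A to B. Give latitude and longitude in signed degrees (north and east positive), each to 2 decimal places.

-80.52°, -170.83°

The central angle between A and B is δ = 0.6716 rad.
With f = 0.5, the slerp weights are sin((1−f)δ)/sin δ = 0.5296 and sin(fδ)/sin δ = 0.5296.
Weighted sum of the unit vectors: (0.5296)·(-0.4293,0.1509,-0.8905) + (0.5296)·(0.1222,-0.2005,-0.9720) = (-0.1627, -0.0263, -0.9863).
Converting back: φ = atan2(z, √(x²+y²)) = -80.52°, λ = atan2(y, x) = -170.83°.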